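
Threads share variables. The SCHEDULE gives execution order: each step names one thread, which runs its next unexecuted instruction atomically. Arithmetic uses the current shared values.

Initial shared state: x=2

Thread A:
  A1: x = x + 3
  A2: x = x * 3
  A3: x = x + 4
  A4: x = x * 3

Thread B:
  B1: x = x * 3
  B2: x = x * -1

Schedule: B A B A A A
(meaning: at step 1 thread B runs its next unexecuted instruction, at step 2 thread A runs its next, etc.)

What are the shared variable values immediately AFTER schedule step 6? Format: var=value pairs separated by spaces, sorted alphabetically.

Step 1: thread B executes B1 (x = x * 3). Shared: x=6. PCs: A@0 B@1
Step 2: thread A executes A1 (x = x + 3). Shared: x=9. PCs: A@1 B@1
Step 3: thread B executes B2 (x = x * -1). Shared: x=-9. PCs: A@1 B@2
Step 4: thread A executes A2 (x = x * 3). Shared: x=-27. PCs: A@2 B@2
Step 5: thread A executes A3 (x = x + 4). Shared: x=-23. PCs: A@3 B@2
Step 6: thread A executes A4 (x = x * 3). Shared: x=-69. PCs: A@4 B@2

Answer: x=-69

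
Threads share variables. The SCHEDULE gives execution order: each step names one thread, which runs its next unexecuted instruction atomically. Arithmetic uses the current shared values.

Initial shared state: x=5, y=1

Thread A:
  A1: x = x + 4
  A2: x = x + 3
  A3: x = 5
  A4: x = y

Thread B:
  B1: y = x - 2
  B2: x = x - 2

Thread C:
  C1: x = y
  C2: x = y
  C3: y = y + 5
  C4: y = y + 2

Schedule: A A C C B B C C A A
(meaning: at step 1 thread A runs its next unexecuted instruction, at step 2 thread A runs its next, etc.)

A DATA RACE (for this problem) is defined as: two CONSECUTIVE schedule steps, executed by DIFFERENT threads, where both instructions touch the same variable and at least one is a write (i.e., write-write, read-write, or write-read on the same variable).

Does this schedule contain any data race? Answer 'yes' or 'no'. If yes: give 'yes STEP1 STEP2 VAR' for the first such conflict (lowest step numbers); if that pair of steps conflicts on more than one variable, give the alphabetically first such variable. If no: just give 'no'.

Steps 1,2: same thread (A). No race.
Steps 2,3: A(x = x + 3) vs C(x = y). RACE on x (W-W).
Steps 3,4: same thread (C). No race.
Steps 4,5: C(x = y) vs B(y = x - 2). RACE on x (W-R), y (R-W). Multiple vars; alphabetically first is x.
Steps 5,6: same thread (B). No race.
Steps 6,7: B(r=x,w=x) vs C(r=y,w=y). No conflict.
Steps 7,8: same thread (C). No race.
Steps 8,9: C(r=y,w=y) vs A(r=-,w=x). No conflict.
Steps 9,10: same thread (A). No race.
First conflict at steps 2,3.

Answer: yes 2 3 x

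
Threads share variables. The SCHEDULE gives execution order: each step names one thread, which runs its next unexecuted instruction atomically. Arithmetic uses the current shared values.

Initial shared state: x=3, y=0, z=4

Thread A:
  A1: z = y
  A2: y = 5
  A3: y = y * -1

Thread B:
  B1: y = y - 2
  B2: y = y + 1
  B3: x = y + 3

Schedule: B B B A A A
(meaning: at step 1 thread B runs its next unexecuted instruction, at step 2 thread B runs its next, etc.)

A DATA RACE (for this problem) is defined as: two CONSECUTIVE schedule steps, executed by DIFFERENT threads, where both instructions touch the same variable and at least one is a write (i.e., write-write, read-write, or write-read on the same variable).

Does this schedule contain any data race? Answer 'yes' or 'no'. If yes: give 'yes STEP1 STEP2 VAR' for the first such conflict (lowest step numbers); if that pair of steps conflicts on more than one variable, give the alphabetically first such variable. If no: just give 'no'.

Answer: no

Derivation:
Steps 1,2: same thread (B). No race.
Steps 2,3: same thread (B). No race.
Steps 3,4: B(r=y,w=x) vs A(r=y,w=z). No conflict.
Steps 4,5: same thread (A). No race.
Steps 5,6: same thread (A). No race.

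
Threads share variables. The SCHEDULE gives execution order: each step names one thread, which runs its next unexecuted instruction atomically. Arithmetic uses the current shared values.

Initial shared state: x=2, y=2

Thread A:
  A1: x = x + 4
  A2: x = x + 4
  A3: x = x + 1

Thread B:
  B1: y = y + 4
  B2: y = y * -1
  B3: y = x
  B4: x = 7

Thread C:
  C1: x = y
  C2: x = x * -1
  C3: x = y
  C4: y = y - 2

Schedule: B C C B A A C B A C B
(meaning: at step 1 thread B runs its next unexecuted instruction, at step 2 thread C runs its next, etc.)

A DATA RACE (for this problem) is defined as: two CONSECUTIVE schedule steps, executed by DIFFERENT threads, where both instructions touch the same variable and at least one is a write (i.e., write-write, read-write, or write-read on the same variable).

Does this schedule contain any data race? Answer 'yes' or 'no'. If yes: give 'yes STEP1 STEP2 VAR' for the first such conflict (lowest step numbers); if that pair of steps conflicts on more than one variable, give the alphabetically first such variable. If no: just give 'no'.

Steps 1,2: B(y = y + 4) vs C(x = y). RACE on y (W-R).
Steps 2,3: same thread (C). No race.
Steps 3,4: C(r=x,w=x) vs B(r=y,w=y). No conflict.
Steps 4,5: B(r=y,w=y) vs A(r=x,w=x). No conflict.
Steps 5,6: same thread (A). No race.
Steps 6,7: A(x = x + 4) vs C(x = y). RACE on x (W-W).
Steps 7,8: C(x = y) vs B(y = x). RACE on x (W-R), y (R-W). Multiple vars; alphabetically first is x.
Steps 8,9: B(y = x) vs A(x = x + 1). RACE on x (R-W).
Steps 9,10: A(r=x,w=x) vs C(r=y,w=y). No conflict.
Steps 10,11: C(r=y,w=y) vs B(r=-,w=x). No conflict.
First conflict at steps 1,2.

Answer: yes 1 2 y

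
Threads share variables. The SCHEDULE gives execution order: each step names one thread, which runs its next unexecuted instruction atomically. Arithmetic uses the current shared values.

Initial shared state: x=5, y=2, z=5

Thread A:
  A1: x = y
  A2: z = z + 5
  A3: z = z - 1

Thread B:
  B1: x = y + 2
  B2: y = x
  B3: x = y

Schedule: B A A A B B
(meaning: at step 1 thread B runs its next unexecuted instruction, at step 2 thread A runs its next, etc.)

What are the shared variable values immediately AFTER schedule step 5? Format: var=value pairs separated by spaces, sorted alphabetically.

Step 1: thread B executes B1 (x = y + 2). Shared: x=4 y=2 z=5. PCs: A@0 B@1
Step 2: thread A executes A1 (x = y). Shared: x=2 y=2 z=5. PCs: A@1 B@1
Step 3: thread A executes A2 (z = z + 5). Shared: x=2 y=2 z=10. PCs: A@2 B@1
Step 4: thread A executes A3 (z = z - 1). Shared: x=2 y=2 z=9. PCs: A@3 B@1
Step 5: thread B executes B2 (y = x). Shared: x=2 y=2 z=9. PCs: A@3 B@2

Answer: x=2 y=2 z=9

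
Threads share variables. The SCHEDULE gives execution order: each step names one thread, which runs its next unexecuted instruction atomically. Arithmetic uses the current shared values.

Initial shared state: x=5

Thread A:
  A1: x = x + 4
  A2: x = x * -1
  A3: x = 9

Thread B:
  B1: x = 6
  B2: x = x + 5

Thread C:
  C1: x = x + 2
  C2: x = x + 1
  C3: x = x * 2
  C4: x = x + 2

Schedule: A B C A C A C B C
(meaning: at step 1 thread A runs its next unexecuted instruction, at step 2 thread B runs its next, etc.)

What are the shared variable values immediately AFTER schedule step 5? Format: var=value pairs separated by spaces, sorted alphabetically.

Step 1: thread A executes A1 (x = x + 4). Shared: x=9. PCs: A@1 B@0 C@0
Step 2: thread B executes B1 (x = 6). Shared: x=6. PCs: A@1 B@1 C@0
Step 3: thread C executes C1 (x = x + 2). Shared: x=8. PCs: A@1 B@1 C@1
Step 4: thread A executes A2 (x = x * -1). Shared: x=-8. PCs: A@2 B@1 C@1
Step 5: thread C executes C2 (x = x + 1). Shared: x=-7. PCs: A@2 B@1 C@2

Answer: x=-7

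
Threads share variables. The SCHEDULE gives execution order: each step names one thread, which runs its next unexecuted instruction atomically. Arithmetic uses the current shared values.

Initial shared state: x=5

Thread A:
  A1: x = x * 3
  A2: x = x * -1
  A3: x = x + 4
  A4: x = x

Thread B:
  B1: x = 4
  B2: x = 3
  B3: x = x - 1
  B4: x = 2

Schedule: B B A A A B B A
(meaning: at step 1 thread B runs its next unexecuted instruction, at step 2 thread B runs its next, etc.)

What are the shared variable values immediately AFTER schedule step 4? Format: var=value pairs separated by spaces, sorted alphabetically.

Answer: x=-9

Derivation:
Step 1: thread B executes B1 (x = 4). Shared: x=4. PCs: A@0 B@1
Step 2: thread B executes B2 (x = 3). Shared: x=3. PCs: A@0 B@2
Step 3: thread A executes A1 (x = x * 3). Shared: x=9. PCs: A@1 B@2
Step 4: thread A executes A2 (x = x * -1). Shared: x=-9. PCs: A@2 B@2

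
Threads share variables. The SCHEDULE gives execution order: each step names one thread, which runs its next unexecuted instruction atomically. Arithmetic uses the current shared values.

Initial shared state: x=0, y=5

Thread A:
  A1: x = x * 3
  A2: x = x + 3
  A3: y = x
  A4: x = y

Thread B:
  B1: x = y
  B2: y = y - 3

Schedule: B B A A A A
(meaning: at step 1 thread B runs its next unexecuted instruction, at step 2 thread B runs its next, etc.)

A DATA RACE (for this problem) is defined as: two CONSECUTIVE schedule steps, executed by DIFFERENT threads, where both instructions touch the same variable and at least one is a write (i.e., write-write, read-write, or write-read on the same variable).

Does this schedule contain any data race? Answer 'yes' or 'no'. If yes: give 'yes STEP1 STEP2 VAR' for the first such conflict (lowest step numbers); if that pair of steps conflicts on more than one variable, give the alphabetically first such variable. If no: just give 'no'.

Answer: no

Derivation:
Steps 1,2: same thread (B). No race.
Steps 2,3: B(r=y,w=y) vs A(r=x,w=x). No conflict.
Steps 3,4: same thread (A). No race.
Steps 4,5: same thread (A). No race.
Steps 5,6: same thread (A). No race.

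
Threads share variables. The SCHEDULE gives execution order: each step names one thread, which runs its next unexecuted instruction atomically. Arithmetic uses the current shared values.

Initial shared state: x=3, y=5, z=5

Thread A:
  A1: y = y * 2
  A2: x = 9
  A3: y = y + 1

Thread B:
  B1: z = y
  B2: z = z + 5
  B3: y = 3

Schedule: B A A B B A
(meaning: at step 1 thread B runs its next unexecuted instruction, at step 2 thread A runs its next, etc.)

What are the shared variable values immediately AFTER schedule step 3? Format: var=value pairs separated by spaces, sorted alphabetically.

Step 1: thread B executes B1 (z = y). Shared: x=3 y=5 z=5. PCs: A@0 B@1
Step 2: thread A executes A1 (y = y * 2). Shared: x=3 y=10 z=5. PCs: A@1 B@1
Step 3: thread A executes A2 (x = 9). Shared: x=9 y=10 z=5. PCs: A@2 B@1

Answer: x=9 y=10 z=5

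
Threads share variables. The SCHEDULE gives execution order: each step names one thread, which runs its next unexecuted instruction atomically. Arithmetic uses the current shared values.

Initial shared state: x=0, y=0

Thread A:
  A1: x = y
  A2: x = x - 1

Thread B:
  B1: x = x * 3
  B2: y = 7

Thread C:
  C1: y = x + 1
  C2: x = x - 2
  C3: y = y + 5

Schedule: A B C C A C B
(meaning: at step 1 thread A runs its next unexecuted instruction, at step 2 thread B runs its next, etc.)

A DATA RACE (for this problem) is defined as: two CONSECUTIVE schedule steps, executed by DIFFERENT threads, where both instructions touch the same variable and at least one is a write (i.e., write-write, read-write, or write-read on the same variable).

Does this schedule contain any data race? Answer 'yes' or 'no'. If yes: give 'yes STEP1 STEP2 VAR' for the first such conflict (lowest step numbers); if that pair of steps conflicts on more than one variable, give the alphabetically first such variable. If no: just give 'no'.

Steps 1,2: A(x = y) vs B(x = x * 3). RACE on x (W-W).
Steps 2,3: B(x = x * 3) vs C(y = x + 1). RACE on x (W-R).
Steps 3,4: same thread (C). No race.
Steps 4,5: C(x = x - 2) vs A(x = x - 1). RACE on x (W-W).
Steps 5,6: A(r=x,w=x) vs C(r=y,w=y). No conflict.
Steps 6,7: C(y = y + 5) vs B(y = 7). RACE on y (W-W).
First conflict at steps 1,2.

Answer: yes 1 2 x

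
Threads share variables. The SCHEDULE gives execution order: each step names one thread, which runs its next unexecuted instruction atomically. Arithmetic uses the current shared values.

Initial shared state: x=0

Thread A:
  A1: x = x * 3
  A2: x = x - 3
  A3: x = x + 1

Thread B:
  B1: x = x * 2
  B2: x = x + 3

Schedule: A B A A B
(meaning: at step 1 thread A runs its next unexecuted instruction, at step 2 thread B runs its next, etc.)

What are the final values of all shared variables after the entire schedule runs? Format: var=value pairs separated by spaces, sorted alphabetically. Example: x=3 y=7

Answer: x=1

Derivation:
Step 1: thread A executes A1 (x = x * 3). Shared: x=0. PCs: A@1 B@0
Step 2: thread B executes B1 (x = x * 2). Shared: x=0. PCs: A@1 B@1
Step 3: thread A executes A2 (x = x - 3). Shared: x=-3. PCs: A@2 B@1
Step 4: thread A executes A3 (x = x + 1). Shared: x=-2. PCs: A@3 B@1
Step 5: thread B executes B2 (x = x + 3). Shared: x=1. PCs: A@3 B@2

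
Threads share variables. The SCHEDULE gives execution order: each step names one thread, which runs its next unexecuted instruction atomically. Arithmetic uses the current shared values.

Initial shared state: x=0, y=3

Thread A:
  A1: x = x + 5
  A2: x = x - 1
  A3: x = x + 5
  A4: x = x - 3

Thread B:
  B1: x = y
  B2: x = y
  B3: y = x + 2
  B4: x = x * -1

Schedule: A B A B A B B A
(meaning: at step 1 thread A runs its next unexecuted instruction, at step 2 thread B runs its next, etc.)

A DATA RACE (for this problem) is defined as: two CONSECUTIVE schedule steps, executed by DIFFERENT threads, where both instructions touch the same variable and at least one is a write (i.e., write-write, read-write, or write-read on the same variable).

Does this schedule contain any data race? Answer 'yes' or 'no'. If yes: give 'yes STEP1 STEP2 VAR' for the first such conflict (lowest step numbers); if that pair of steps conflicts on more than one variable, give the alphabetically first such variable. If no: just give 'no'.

Steps 1,2: A(x = x + 5) vs B(x = y). RACE on x (W-W).
Steps 2,3: B(x = y) vs A(x = x - 1). RACE on x (W-W).
Steps 3,4: A(x = x - 1) vs B(x = y). RACE on x (W-W).
Steps 4,5: B(x = y) vs A(x = x + 5). RACE on x (W-W).
Steps 5,6: A(x = x + 5) vs B(y = x + 2). RACE on x (W-R).
Steps 6,7: same thread (B). No race.
Steps 7,8: B(x = x * -1) vs A(x = x - 3). RACE on x (W-W).
First conflict at steps 1,2.

Answer: yes 1 2 x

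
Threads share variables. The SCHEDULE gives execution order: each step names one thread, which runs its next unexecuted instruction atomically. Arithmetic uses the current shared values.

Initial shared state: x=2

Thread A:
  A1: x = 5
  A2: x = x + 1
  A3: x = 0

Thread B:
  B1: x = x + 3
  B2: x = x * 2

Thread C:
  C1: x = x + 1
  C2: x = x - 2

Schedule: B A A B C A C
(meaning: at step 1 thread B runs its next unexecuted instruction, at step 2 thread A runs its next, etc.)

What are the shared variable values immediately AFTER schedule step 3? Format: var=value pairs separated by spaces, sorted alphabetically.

Step 1: thread B executes B1 (x = x + 3). Shared: x=5. PCs: A@0 B@1 C@0
Step 2: thread A executes A1 (x = 5). Shared: x=5. PCs: A@1 B@1 C@0
Step 3: thread A executes A2 (x = x + 1). Shared: x=6. PCs: A@2 B@1 C@0

Answer: x=6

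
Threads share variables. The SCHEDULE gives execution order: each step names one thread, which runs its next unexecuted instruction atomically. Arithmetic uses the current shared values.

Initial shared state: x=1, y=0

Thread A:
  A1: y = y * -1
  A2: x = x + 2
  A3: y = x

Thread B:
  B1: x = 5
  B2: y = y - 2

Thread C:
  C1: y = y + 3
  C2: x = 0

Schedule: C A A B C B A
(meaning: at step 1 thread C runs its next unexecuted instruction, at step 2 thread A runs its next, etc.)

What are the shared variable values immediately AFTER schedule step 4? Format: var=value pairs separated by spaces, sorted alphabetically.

Answer: x=5 y=-3

Derivation:
Step 1: thread C executes C1 (y = y + 3). Shared: x=1 y=3. PCs: A@0 B@0 C@1
Step 2: thread A executes A1 (y = y * -1). Shared: x=1 y=-3. PCs: A@1 B@0 C@1
Step 3: thread A executes A2 (x = x + 2). Shared: x=3 y=-3. PCs: A@2 B@0 C@1
Step 4: thread B executes B1 (x = 5). Shared: x=5 y=-3. PCs: A@2 B@1 C@1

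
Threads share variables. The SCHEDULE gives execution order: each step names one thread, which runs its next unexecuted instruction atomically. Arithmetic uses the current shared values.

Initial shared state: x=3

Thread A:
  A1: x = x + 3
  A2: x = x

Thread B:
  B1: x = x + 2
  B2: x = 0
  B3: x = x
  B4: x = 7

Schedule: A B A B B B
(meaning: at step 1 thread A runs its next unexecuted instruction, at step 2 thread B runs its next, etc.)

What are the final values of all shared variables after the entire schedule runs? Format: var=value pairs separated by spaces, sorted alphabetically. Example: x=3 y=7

Step 1: thread A executes A1 (x = x + 3). Shared: x=6. PCs: A@1 B@0
Step 2: thread B executes B1 (x = x + 2). Shared: x=8. PCs: A@1 B@1
Step 3: thread A executes A2 (x = x). Shared: x=8. PCs: A@2 B@1
Step 4: thread B executes B2 (x = 0). Shared: x=0. PCs: A@2 B@2
Step 5: thread B executes B3 (x = x). Shared: x=0. PCs: A@2 B@3
Step 6: thread B executes B4 (x = 7). Shared: x=7. PCs: A@2 B@4

Answer: x=7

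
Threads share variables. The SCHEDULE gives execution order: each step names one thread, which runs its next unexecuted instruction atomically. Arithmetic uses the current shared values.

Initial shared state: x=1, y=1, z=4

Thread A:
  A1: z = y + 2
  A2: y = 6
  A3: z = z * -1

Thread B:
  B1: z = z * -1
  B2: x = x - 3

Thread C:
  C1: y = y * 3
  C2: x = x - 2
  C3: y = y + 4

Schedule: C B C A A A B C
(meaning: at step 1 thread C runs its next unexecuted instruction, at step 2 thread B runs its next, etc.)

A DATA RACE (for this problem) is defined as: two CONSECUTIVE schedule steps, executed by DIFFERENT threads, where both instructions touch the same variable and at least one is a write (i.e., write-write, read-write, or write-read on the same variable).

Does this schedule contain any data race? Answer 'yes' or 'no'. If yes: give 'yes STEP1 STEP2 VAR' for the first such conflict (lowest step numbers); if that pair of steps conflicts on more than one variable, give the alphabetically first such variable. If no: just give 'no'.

Steps 1,2: C(r=y,w=y) vs B(r=z,w=z). No conflict.
Steps 2,3: B(r=z,w=z) vs C(r=x,w=x). No conflict.
Steps 3,4: C(r=x,w=x) vs A(r=y,w=z). No conflict.
Steps 4,5: same thread (A). No race.
Steps 5,6: same thread (A). No race.
Steps 6,7: A(r=z,w=z) vs B(r=x,w=x). No conflict.
Steps 7,8: B(r=x,w=x) vs C(r=y,w=y). No conflict.

Answer: no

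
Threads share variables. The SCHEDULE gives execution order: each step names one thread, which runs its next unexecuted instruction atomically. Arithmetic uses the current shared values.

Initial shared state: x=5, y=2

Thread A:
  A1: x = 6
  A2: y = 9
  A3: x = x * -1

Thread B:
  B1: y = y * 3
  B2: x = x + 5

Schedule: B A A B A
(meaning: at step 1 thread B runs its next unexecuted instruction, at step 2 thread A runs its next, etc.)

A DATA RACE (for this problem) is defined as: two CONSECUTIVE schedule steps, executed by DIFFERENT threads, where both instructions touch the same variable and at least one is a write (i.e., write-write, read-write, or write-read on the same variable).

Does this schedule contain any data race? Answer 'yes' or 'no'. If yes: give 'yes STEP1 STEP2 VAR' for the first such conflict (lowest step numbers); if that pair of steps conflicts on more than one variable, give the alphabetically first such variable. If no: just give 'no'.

Answer: yes 4 5 x

Derivation:
Steps 1,2: B(r=y,w=y) vs A(r=-,w=x). No conflict.
Steps 2,3: same thread (A). No race.
Steps 3,4: A(r=-,w=y) vs B(r=x,w=x). No conflict.
Steps 4,5: B(x = x + 5) vs A(x = x * -1). RACE on x (W-W).
First conflict at steps 4,5.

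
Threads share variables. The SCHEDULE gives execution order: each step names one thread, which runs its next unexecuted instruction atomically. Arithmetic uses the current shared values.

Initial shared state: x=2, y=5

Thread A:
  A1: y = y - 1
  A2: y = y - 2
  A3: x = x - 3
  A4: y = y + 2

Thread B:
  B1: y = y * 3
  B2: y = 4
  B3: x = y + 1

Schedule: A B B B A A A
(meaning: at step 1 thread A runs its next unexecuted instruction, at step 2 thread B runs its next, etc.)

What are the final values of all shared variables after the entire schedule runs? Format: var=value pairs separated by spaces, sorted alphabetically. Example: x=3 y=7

Answer: x=2 y=4

Derivation:
Step 1: thread A executes A1 (y = y - 1). Shared: x=2 y=4. PCs: A@1 B@0
Step 2: thread B executes B1 (y = y * 3). Shared: x=2 y=12. PCs: A@1 B@1
Step 3: thread B executes B2 (y = 4). Shared: x=2 y=4. PCs: A@1 B@2
Step 4: thread B executes B3 (x = y + 1). Shared: x=5 y=4. PCs: A@1 B@3
Step 5: thread A executes A2 (y = y - 2). Shared: x=5 y=2. PCs: A@2 B@3
Step 6: thread A executes A3 (x = x - 3). Shared: x=2 y=2. PCs: A@3 B@3
Step 7: thread A executes A4 (y = y + 2). Shared: x=2 y=4. PCs: A@4 B@3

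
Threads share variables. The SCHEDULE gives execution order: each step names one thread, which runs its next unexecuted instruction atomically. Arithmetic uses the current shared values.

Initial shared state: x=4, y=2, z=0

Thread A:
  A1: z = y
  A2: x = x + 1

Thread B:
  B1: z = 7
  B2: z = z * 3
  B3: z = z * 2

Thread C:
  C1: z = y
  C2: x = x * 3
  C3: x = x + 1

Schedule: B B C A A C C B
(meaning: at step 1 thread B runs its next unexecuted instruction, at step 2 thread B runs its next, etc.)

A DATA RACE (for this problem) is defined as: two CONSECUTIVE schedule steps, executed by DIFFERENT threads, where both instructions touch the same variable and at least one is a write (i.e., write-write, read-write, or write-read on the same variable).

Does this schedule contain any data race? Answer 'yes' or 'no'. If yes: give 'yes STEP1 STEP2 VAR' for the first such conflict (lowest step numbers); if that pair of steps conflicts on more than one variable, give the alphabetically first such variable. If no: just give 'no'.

Steps 1,2: same thread (B). No race.
Steps 2,3: B(z = z * 3) vs C(z = y). RACE on z (W-W).
Steps 3,4: C(z = y) vs A(z = y). RACE on z (W-W).
Steps 4,5: same thread (A). No race.
Steps 5,6: A(x = x + 1) vs C(x = x * 3). RACE on x (W-W).
Steps 6,7: same thread (C). No race.
Steps 7,8: C(r=x,w=x) vs B(r=z,w=z). No conflict.
First conflict at steps 2,3.

Answer: yes 2 3 z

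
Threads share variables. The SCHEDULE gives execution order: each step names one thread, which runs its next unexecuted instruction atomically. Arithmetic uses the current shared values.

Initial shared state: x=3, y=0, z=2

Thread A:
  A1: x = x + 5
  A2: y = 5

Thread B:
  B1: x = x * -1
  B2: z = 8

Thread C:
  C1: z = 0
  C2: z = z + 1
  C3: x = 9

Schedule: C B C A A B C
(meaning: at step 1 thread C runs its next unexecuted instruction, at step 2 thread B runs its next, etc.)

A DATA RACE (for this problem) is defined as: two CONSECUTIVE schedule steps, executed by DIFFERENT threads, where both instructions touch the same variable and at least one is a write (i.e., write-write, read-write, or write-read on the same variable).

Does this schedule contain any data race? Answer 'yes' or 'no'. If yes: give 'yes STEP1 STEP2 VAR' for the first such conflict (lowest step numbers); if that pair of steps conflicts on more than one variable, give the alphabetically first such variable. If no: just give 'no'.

Answer: no

Derivation:
Steps 1,2: C(r=-,w=z) vs B(r=x,w=x). No conflict.
Steps 2,3: B(r=x,w=x) vs C(r=z,w=z). No conflict.
Steps 3,4: C(r=z,w=z) vs A(r=x,w=x). No conflict.
Steps 4,5: same thread (A). No race.
Steps 5,6: A(r=-,w=y) vs B(r=-,w=z). No conflict.
Steps 6,7: B(r=-,w=z) vs C(r=-,w=x). No conflict.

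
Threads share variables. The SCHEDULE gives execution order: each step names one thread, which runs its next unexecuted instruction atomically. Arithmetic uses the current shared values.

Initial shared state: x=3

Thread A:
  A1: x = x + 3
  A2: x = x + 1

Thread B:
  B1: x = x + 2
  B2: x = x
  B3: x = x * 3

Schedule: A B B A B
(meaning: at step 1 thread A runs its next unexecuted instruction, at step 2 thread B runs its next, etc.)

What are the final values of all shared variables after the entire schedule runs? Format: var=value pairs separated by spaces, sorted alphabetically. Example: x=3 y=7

Answer: x=27

Derivation:
Step 1: thread A executes A1 (x = x + 3). Shared: x=6. PCs: A@1 B@0
Step 2: thread B executes B1 (x = x + 2). Shared: x=8. PCs: A@1 B@1
Step 3: thread B executes B2 (x = x). Shared: x=8. PCs: A@1 B@2
Step 4: thread A executes A2 (x = x + 1). Shared: x=9. PCs: A@2 B@2
Step 5: thread B executes B3 (x = x * 3). Shared: x=27. PCs: A@2 B@3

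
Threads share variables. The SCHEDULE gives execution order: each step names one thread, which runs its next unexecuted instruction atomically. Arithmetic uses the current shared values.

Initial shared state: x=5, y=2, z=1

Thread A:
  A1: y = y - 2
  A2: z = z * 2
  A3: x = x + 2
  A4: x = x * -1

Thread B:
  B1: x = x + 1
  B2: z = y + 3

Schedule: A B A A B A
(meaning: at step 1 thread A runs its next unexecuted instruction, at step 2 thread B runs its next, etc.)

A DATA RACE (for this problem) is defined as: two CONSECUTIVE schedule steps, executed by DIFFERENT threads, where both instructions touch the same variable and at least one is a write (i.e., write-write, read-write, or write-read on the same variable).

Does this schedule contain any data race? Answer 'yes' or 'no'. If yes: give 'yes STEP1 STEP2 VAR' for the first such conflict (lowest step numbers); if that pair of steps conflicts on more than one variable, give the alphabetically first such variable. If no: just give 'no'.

Steps 1,2: A(r=y,w=y) vs B(r=x,w=x). No conflict.
Steps 2,3: B(r=x,w=x) vs A(r=z,w=z). No conflict.
Steps 3,4: same thread (A). No race.
Steps 4,5: A(r=x,w=x) vs B(r=y,w=z). No conflict.
Steps 5,6: B(r=y,w=z) vs A(r=x,w=x). No conflict.

Answer: no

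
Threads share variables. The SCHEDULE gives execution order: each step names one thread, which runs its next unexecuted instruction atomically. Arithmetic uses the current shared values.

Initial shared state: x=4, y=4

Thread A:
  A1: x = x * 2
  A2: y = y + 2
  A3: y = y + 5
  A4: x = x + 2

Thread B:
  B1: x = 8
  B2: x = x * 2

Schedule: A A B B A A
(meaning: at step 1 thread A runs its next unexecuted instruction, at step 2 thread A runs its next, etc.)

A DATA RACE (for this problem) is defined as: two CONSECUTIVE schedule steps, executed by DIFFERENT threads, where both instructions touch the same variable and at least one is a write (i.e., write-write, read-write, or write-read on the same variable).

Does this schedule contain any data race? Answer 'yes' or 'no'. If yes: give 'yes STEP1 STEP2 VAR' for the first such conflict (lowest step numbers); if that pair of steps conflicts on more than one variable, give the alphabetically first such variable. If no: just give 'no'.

Steps 1,2: same thread (A). No race.
Steps 2,3: A(r=y,w=y) vs B(r=-,w=x). No conflict.
Steps 3,4: same thread (B). No race.
Steps 4,5: B(r=x,w=x) vs A(r=y,w=y). No conflict.
Steps 5,6: same thread (A). No race.

Answer: no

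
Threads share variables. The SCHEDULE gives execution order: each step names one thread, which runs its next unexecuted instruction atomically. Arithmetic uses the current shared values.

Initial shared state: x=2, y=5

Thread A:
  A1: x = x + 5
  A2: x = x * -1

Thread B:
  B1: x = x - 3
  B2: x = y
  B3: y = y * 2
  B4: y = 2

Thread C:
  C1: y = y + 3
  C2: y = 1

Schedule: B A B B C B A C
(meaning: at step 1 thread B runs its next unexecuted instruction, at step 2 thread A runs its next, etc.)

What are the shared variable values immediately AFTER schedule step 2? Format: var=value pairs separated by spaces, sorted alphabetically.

Answer: x=4 y=5

Derivation:
Step 1: thread B executes B1 (x = x - 3). Shared: x=-1 y=5. PCs: A@0 B@1 C@0
Step 2: thread A executes A1 (x = x + 5). Shared: x=4 y=5. PCs: A@1 B@1 C@0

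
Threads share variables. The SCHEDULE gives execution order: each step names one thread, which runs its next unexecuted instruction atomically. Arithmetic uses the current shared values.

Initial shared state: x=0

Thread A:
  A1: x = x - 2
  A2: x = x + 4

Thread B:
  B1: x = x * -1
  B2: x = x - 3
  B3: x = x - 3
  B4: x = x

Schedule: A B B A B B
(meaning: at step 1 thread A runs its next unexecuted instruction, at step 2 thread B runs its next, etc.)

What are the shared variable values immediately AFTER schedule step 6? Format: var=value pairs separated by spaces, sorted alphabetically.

Answer: x=0

Derivation:
Step 1: thread A executes A1 (x = x - 2). Shared: x=-2. PCs: A@1 B@0
Step 2: thread B executes B1 (x = x * -1). Shared: x=2. PCs: A@1 B@1
Step 3: thread B executes B2 (x = x - 3). Shared: x=-1. PCs: A@1 B@2
Step 4: thread A executes A2 (x = x + 4). Shared: x=3. PCs: A@2 B@2
Step 5: thread B executes B3 (x = x - 3). Shared: x=0. PCs: A@2 B@3
Step 6: thread B executes B4 (x = x). Shared: x=0. PCs: A@2 B@4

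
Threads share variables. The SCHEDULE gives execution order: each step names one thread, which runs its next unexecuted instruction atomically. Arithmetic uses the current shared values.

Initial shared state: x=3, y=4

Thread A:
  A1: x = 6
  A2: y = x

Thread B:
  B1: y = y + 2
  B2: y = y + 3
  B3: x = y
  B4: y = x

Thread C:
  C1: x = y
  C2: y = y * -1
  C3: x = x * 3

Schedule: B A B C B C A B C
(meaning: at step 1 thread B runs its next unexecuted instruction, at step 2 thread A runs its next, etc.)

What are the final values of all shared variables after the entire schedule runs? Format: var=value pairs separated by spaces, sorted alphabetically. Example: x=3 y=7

Answer: x=27 y=9

Derivation:
Step 1: thread B executes B1 (y = y + 2). Shared: x=3 y=6. PCs: A@0 B@1 C@0
Step 2: thread A executes A1 (x = 6). Shared: x=6 y=6. PCs: A@1 B@1 C@0
Step 3: thread B executes B2 (y = y + 3). Shared: x=6 y=9. PCs: A@1 B@2 C@0
Step 4: thread C executes C1 (x = y). Shared: x=9 y=9. PCs: A@1 B@2 C@1
Step 5: thread B executes B3 (x = y). Shared: x=9 y=9. PCs: A@1 B@3 C@1
Step 6: thread C executes C2 (y = y * -1). Shared: x=9 y=-9. PCs: A@1 B@3 C@2
Step 7: thread A executes A2 (y = x). Shared: x=9 y=9. PCs: A@2 B@3 C@2
Step 8: thread B executes B4 (y = x). Shared: x=9 y=9. PCs: A@2 B@4 C@2
Step 9: thread C executes C3 (x = x * 3). Shared: x=27 y=9. PCs: A@2 B@4 C@3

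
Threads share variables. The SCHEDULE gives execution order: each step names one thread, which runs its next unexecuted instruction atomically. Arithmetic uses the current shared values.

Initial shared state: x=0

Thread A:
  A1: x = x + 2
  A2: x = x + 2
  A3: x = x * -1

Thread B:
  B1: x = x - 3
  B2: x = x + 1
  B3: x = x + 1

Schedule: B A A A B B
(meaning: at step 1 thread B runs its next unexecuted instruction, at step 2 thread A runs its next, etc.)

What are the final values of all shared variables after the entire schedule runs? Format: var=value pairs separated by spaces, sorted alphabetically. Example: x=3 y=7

Step 1: thread B executes B1 (x = x - 3). Shared: x=-3. PCs: A@0 B@1
Step 2: thread A executes A1 (x = x + 2). Shared: x=-1. PCs: A@1 B@1
Step 3: thread A executes A2 (x = x + 2). Shared: x=1. PCs: A@2 B@1
Step 4: thread A executes A3 (x = x * -1). Shared: x=-1. PCs: A@3 B@1
Step 5: thread B executes B2 (x = x + 1). Shared: x=0. PCs: A@3 B@2
Step 6: thread B executes B3 (x = x + 1). Shared: x=1. PCs: A@3 B@3

Answer: x=1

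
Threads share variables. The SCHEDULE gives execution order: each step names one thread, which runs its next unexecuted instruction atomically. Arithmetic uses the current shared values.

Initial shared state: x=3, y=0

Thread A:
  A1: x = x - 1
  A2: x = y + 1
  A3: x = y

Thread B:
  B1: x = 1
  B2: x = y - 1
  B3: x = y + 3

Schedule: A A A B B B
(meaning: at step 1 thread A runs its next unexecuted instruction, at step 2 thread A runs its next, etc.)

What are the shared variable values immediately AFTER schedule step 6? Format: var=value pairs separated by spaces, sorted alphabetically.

Step 1: thread A executes A1 (x = x - 1). Shared: x=2 y=0. PCs: A@1 B@0
Step 2: thread A executes A2 (x = y + 1). Shared: x=1 y=0. PCs: A@2 B@0
Step 3: thread A executes A3 (x = y). Shared: x=0 y=0. PCs: A@3 B@0
Step 4: thread B executes B1 (x = 1). Shared: x=1 y=0. PCs: A@3 B@1
Step 5: thread B executes B2 (x = y - 1). Shared: x=-1 y=0. PCs: A@3 B@2
Step 6: thread B executes B3 (x = y + 3). Shared: x=3 y=0. PCs: A@3 B@3

Answer: x=3 y=0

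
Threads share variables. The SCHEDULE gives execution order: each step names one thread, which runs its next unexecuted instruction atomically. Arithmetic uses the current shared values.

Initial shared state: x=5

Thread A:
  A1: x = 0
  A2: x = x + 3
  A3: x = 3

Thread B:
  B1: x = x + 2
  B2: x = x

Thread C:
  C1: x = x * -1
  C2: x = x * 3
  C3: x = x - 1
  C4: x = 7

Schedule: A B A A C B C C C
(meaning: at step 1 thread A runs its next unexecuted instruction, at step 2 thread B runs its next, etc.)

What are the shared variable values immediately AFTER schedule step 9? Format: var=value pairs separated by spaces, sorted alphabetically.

Step 1: thread A executes A1 (x = 0). Shared: x=0. PCs: A@1 B@0 C@0
Step 2: thread B executes B1 (x = x + 2). Shared: x=2. PCs: A@1 B@1 C@0
Step 3: thread A executes A2 (x = x + 3). Shared: x=5. PCs: A@2 B@1 C@0
Step 4: thread A executes A3 (x = 3). Shared: x=3. PCs: A@3 B@1 C@0
Step 5: thread C executes C1 (x = x * -1). Shared: x=-3. PCs: A@3 B@1 C@1
Step 6: thread B executes B2 (x = x). Shared: x=-3. PCs: A@3 B@2 C@1
Step 7: thread C executes C2 (x = x * 3). Shared: x=-9. PCs: A@3 B@2 C@2
Step 8: thread C executes C3 (x = x - 1). Shared: x=-10. PCs: A@3 B@2 C@3
Step 9: thread C executes C4 (x = 7). Shared: x=7. PCs: A@3 B@2 C@4

Answer: x=7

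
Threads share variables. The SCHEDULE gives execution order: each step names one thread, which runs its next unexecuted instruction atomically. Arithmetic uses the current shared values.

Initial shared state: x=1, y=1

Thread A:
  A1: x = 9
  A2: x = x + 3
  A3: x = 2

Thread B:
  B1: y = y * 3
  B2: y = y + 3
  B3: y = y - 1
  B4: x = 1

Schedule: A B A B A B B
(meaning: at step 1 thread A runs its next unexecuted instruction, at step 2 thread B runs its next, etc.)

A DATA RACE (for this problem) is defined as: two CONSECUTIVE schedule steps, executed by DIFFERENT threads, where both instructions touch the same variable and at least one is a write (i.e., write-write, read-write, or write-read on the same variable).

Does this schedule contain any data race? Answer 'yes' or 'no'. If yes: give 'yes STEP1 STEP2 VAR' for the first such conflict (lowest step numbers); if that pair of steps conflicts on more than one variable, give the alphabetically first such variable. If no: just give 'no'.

Answer: no

Derivation:
Steps 1,2: A(r=-,w=x) vs B(r=y,w=y). No conflict.
Steps 2,3: B(r=y,w=y) vs A(r=x,w=x). No conflict.
Steps 3,4: A(r=x,w=x) vs B(r=y,w=y). No conflict.
Steps 4,5: B(r=y,w=y) vs A(r=-,w=x). No conflict.
Steps 5,6: A(r=-,w=x) vs B(r=y,w=y). No conflict.
Steps 6,7: same thread (B). No race.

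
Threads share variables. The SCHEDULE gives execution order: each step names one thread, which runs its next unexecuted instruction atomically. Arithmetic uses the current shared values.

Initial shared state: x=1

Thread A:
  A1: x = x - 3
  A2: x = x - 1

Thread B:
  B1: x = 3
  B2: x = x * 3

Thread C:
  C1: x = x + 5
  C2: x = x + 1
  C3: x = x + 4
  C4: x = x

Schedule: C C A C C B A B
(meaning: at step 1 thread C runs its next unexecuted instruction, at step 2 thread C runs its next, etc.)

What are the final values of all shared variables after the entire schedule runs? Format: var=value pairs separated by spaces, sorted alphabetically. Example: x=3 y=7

Answer: x=6

Derivation:
Step 1: thread C executes C1 (x = x + 5). Shared: x=6. PCs: A@0 B@0 C@1
Step 2: thread C executes C2 (x = x + 1). Shared: x=7. PCs: A@0 B@0 C@2
Step 3: thread A executes A1 (x = x - 3). Shared: x=4. PCs: A@1 B@0 C@2
Step 4: thread C executes C3 (x = x + 4). Shared: x=8. PCs: A@1 B@0 C@3
Step 5: thread C executes C4 (x = x). Shared: x=8. PCs: A@1 B@0 C@4
Step 6: thread B executes B1 (x = 3). Shared: x=3. PCs: A@1 B@1 C@4
Step 7: thread A executes A2 (x = x - 1). Shared: x=2. PCs: A@2 B@1 C@4
Step 8: thread B executes B2 (x = x * 3). Shared: x=6. PCs: A@2 B@2 C@4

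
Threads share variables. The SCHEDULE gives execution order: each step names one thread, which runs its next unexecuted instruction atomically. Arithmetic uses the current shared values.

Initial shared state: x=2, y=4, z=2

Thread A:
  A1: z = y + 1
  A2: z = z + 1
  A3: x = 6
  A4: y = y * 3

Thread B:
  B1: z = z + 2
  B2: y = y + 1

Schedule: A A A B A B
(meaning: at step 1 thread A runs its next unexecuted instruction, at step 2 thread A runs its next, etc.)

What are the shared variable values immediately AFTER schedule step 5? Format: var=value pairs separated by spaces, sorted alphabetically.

Answer: x=6 y=12 z=8

Derivation:
Step 1: thread A executes A1 (z = y + 1). Shared: x=2 y=4 z=5. PCs: A@1 B@0
Step 2: thread A executes A2 (z = z + 1). Shared: x=2 y=4 z=6. PCs: A@2 B@0
Step 3: thread A executes A3 (x = 6). Shared: x=6 y=4 z=6. PCs: A@3 B@0
Step 4: thread B executes B1 (z = z + 2). Shared: x=6 y=4 z=8. PCs: A@3 B@1
Step 5: thread A executes A4 (y = y * 3). Shared: x=6 y=12 z=8. PCs: A@4 B@1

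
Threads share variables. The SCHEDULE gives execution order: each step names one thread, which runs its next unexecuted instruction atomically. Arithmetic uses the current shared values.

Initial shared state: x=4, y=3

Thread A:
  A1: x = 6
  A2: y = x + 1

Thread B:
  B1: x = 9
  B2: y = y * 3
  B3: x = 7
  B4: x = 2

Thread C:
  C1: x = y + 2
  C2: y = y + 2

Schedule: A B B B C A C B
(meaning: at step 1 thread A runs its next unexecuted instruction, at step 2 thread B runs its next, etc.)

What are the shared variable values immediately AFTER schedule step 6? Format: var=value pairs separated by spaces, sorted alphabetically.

Step 1: thread A executes A1 (x = 6). Shared: x=6 y=3. PCs: A@1 B@0 C@0
Step 2: thread B executes B1 (x = 9). Shared: x=9 y=3. PCs: A@1 B@1 C@0
Step 3: thread B executes B2 (y = y * 3). Shared: x=9 y=9. PCs: A@1 B@2 C@0
Step 4: thread B executes B3 (x = 7). Shared: x=7 y=9. PCs: A@1 B@3 C@0
Step 5: thread C executes C1 (x = y + 2). Shared: x=11 y=9. PCs: A@1 B@3 C@1
Step 6: thread A executes A2 (y = x + 1). Shared: x=11 y=12. PCs: A@2 B@3 C@1

Answer: x=11 y=12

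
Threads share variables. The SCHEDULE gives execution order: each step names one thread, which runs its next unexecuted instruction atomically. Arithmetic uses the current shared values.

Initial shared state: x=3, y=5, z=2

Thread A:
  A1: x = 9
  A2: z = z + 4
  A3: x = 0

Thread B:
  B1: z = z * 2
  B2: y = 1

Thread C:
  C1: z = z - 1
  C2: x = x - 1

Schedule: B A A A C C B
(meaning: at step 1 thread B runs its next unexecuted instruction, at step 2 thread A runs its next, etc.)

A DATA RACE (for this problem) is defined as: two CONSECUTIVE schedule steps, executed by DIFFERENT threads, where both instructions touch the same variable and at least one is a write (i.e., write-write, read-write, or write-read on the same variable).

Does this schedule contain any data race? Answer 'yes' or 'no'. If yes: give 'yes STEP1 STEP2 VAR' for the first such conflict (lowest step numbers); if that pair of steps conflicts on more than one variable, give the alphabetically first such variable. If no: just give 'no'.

Steps 1,2: B(r=z,w=z) vs A(r=-,w=x). No conflict.
Steps 2,3: same thread (A). No race.
Steps 3,4: same thread (A). No race.
Steps 4,5: A(r=-,w=x) vs C(r=z,w=z). No conflict.
Steps 5,6: same thread (C). No race.
Steps 6,7: C(r=x,w=x) vs B(r=-,w=y). No conflict.

Answer: no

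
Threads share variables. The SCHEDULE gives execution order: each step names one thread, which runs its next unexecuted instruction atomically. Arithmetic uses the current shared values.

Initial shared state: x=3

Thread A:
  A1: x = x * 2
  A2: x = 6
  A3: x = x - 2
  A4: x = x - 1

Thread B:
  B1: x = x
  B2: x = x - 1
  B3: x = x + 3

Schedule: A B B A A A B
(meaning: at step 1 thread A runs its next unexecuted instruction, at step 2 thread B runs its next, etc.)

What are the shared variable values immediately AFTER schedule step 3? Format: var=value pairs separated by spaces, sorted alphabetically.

Step 1: thread A executes A1 (x = x * 2). Shared: x=6. PCs: A@1 B@0
Step 2: thread B executes B1 (x = x). Shared: x=6. PCs: A@1 B@1
Step 3: thread B executes B2 (x = x - 1). Shared: x=5. PCs: A@1 B@2

Answer: x=5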